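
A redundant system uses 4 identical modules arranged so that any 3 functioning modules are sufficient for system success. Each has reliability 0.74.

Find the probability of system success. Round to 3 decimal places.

0.721

R = Σ_{i=3}^{4} C(4,i) p^i (1−p)^{4−i} with p = 0.74
C(4,3)·0.74^3·0.26^1 = 0.42143
C(4,4)·0.74^4·0.26^0 = 0.29987
Sum = 0.721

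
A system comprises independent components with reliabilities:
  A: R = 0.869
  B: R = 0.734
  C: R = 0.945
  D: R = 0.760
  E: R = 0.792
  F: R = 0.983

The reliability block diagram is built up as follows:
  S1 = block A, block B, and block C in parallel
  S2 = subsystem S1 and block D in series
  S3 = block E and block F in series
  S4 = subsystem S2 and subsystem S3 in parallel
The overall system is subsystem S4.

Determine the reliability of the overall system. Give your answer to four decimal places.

0.9465

Parallel (A, B, and C): 1 − (1 − 0.869000)(1 − 0.734000)(1 − 0.945000) = 0.998083
Series ([0.998083] and D): 0.998083 × 0.760000 = 0.758543
Series (E and F): 0.792000 × 0.983000 = 0.778536
Parallel ([0.758543] and [0.778536]): 1 − (1 − 0.758543)(1 − 0.778536) = 0.9465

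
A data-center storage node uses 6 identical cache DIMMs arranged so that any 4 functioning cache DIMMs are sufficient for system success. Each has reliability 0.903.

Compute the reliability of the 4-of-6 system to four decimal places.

0.9854

R = Σ_{i=4}^{6} C(6,i) p^i (1−p)^{6−i} with p = 0.903
C(6,4)·0.903^4·0.097^2 = 0.093840
C(6,5)·0.903^5·0.097^1 = 0.349431
C(6,6)·0.903^6·0.097^0 = 0.542159
Sum = 0.9854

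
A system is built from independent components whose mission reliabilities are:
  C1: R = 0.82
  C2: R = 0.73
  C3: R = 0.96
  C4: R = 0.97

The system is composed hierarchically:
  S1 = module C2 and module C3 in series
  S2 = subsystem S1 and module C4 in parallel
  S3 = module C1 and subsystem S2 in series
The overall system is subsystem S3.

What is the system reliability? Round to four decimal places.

0.8126

Series (C2 and C3): 0.730000 × 0.960000 = 0.700800
Parallel ([0.700800] and C4): 1 − (1 − 0.700800)(1 − 0.970000) = 0.991024
Series (C1 and [0.991024]): 0.820000 × 0.991024 = 0.8126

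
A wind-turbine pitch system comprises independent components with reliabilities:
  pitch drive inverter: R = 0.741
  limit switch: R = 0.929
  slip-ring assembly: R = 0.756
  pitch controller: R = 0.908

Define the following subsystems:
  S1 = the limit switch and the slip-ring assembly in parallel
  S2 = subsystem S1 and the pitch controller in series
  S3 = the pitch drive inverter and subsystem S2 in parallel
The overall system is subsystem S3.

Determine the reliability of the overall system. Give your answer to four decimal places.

0.9721

Parallel (limit switch and slip-ring assembly): 1 − (1 − 0.929000)(1 − 0.756000) = 0.982676
Series ([0.982676] and pitch controller): 0.982676 × 0.908000 = 0.892270
Parallel (pitch drive inverter and [0.892270]): 1 − (1 − 0.741000)(1 − 0.892270) = 0.9721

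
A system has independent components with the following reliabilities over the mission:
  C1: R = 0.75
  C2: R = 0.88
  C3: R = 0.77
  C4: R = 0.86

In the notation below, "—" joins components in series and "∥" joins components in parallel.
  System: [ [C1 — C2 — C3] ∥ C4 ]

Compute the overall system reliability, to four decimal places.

Series (C1, C2, and C3): 0.750000 × 0.880000 × 0.770000 = 0.508200
Parallel ([0.508200] and C4): 1 − (1 − 0.508200)(1 − 0.860000) = 0.9311

0.9311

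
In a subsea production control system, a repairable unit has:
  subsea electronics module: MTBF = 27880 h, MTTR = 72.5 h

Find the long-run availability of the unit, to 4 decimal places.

A(subsea electronics module) = MTBF/(MTBF+MTTR) = 27880/(27880+72.5) = 0.9974

0.9974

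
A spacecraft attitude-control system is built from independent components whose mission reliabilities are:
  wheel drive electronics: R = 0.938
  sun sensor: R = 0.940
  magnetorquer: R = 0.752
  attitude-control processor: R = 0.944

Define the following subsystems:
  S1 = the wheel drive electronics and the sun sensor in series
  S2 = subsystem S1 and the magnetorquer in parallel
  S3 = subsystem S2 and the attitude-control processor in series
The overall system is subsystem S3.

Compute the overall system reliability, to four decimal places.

0.9163

Series (wheel drive electronics and sun sensor): 0.938000 × 0.940000 = 0.881720
Parallel ([0.881720] and magnetorquer): 1 − (1 − 0.881720)(1 − 0.752000) = 0.970667
Series ([0.970667] and attitude-control processor): 0.970667 × 0.944000 = 0.9163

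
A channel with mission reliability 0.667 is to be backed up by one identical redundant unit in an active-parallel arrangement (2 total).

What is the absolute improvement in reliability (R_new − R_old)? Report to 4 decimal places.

R_before = 0.667
R_after = 1 − (1 − 0.667)^2 = 0.8891
ΔR = 0.8891 − 0.667 = 0.2221

0.2221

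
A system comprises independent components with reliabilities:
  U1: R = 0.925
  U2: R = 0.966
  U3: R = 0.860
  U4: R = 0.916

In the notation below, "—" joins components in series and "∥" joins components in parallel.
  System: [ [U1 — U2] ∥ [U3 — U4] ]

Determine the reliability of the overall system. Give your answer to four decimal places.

0.9774

Series (U1 and U2): 0.925000 × 0.966000 = 0.893550
Series (U3 and U4): 0.860000 × 0.916000 = 0.787760
Parallel ([0.893550] and [0.787760]): 1 − (1 − 0.893550)(1 − 0.787760) = 0.9774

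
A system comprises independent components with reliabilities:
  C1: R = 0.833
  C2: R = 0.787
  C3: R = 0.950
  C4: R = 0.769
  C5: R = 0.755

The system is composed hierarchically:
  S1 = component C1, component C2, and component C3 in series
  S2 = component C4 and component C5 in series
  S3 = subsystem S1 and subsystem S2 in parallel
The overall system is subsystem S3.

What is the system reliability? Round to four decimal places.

Series (C1, C2, and C3): 0.833000 × 0.787000 × 0.950000 = 0.622792
Series (C4 and C5): 0.769000 × 0.755000 = 0.580595
Parallel ([0.622792] and [0.580595]): 1 − (1 − 0.622792)(1 − 0.580595) = 0.8418

0.8418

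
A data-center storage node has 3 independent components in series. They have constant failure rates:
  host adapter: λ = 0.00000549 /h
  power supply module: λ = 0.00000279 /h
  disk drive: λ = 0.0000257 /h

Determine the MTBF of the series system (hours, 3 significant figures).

29400

Series of exponential components: λ_sys = Σ λ_i
λ_sys = 0.00000549 + 0.00000279 + 0.0000257 = 3.3980e-05 /h
MTBF = 1 / λ_sys = 29400 h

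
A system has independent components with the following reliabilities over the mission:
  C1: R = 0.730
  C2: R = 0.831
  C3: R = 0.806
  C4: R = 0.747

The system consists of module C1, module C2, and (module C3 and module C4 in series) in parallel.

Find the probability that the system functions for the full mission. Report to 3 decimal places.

0.982

Series (C3 and C4): 0.80600 × 0.74700 = 0.60208
Parallel (C1, C2, and [0.60208]): 1 − (1 − 0.73000)(1 − 0.83100)(1 − 0.60208) = 0.982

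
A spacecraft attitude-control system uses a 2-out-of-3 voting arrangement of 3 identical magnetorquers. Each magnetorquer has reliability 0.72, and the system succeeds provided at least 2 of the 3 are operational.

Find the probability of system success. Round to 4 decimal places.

R = Σ_{i=2}^{3} C(3,i) p^i (1−p)^{3−i} with p = 0.72
C(3,2)·0.72^2·0.28^1 = 0.435456
C(3,3)·0.72^3·0.28^0 = 0.373248
Sum = 0.8087

0.8087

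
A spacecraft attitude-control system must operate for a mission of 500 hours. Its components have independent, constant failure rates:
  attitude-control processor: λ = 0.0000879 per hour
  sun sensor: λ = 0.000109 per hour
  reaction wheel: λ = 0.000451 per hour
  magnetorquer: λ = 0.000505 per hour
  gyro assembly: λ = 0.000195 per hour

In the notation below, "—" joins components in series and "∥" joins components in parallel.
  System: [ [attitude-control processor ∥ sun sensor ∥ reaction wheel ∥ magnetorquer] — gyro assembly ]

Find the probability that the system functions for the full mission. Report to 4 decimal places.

0.9070

R(attitude-control processor) = exp(−0.0000879 × 500) = 0.957002
R(sun sensor) = exp(−0.000109 × 500) = 0.946959
R(reaction wheel) = exp(−0.000451 × 500) = 0.798117
R(magnetorquer) = exp(−0.000505 × 500) = 0.776856
R(gyro assembly) = exp(−0.000195 × 500) = 0.907102
Parallel (attitude-control processor, sun sensor, reaction wheel, and magnetorquer): 1 − (1 − 0.957002)(1 − 0.946959)(1 − 0.798117)(1 − 0.776856) = 0.999897
Series ([0.999897] and gyro assembly): 0.999897 × 0.907102 = 0.9070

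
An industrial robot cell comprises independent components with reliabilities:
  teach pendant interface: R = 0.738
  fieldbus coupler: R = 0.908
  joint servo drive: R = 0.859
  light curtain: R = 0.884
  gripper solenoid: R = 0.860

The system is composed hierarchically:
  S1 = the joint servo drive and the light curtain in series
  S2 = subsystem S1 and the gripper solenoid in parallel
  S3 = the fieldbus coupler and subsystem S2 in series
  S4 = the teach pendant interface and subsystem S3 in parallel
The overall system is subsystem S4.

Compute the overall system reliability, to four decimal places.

Series (joint servo drive and light curtain): 0.859000 × 0.884000 = 0.759356
Parallel ([0.759356] and gripper solenoid): 1 − (1 − 0.759356)(1 − 0.860000) = 0.966310
Series (fieldbus coupler and [0.966310]): 0.908000 × 0.966310 = 0.877409
Parallel (teach pendant interface and [0.877409]): 1 − (1 − 0.738000)(1 − 0.877409) = 0.9679

0.9679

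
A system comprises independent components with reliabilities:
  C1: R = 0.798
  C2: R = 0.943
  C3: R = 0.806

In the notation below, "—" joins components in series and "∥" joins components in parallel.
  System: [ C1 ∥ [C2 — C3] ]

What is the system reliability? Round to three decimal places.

Series (C2 and C3): 0.94300 × 0.80600 = 0.76006
Parallel (C1 and [0.76006]): 1 − (1 − 0.79800)(1 − 0.76006) = 0.952

0.952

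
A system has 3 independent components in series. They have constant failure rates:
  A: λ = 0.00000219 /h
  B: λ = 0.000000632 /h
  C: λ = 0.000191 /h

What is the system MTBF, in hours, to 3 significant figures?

5160

Series of exponential components: λ_sys = Σ λ_i
λ_sys = 0.00000219 + 0.000000632 + 0.000191 = 1.9382e-04 /h
MTBF = 1 / λ_sys = 5160 h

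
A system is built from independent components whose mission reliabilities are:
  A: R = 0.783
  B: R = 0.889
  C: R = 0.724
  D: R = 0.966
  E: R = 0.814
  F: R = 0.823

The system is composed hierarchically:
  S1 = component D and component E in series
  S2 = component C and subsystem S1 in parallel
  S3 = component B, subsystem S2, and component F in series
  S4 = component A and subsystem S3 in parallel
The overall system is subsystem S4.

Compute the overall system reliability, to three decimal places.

0.932

Series (D and E): 0.96600 × 0.81400 = 0.78632
Parallel (C and [0.78632]): 1 − (1 − 0.72400)(1 − 0.78632) = 0.94102
Series (B, [0.94102], and F): 0.88900 × 0.94102 × 0.82300 = 0.68849
Parallel (A and [0.68849]): 1 − (1 − 0.78300)(1 − 0.68849) = 0.932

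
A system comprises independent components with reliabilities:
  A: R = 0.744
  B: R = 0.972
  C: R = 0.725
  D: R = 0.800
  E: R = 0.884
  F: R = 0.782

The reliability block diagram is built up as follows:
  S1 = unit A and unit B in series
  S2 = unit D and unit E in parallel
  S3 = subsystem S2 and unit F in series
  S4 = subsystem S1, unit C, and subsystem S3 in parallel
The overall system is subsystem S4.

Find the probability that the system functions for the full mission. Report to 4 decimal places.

Series (A and B): 0.744000 × 0.972000 = 0.723168
Parallel (D and E): 1 − (1 − 0.800000)(1 − 0.884000) = 0.976800
Series ([0.976800] and F): 0.976800 × 0.782000 = 0.763858
Parallel ([0.723168], C, and [0.763858]): 1 − (1 − 0.723168)(1 − 0.725000)(1 − 0.763858) = 0.9820

0.9820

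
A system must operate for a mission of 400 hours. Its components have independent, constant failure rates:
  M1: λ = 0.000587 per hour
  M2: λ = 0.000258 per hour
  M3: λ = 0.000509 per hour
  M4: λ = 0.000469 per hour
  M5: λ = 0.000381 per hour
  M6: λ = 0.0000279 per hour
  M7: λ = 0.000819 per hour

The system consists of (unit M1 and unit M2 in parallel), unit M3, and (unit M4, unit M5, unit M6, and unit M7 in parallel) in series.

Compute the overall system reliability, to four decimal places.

R(M1) = exp(−0.000587 × 400) = 0.790729
R(M2) = exp(−0.000258 × 400) = 0.901947
R(M3) = exp(−0.000509 × 400) = 0.815789
R(M4) = exp(−0.000469 × 400) = 0.828946
R(M5) = exp(−0.000381 × 400) = 0.858645
R(M6) = exp(−0.0000279 × 400) = 0.988902
R(M7) = exp(−0.000819 × 400) = 0.720651
Parallel (M1 and M2): 1 − (1 − 0.790729)(1 − 0.901947) = 0.979480
Parallel (M4, M5, M6, and M7): 1 − (1 − 0.828946)(1 − 0.858645)(1 − 0.988902)(1 − 0.720651) = 0.999925
Series ([0.979480], M3, and [0.999925]): 0.979480 × 0.815789 × 0.999925 = 0.7990

0.7990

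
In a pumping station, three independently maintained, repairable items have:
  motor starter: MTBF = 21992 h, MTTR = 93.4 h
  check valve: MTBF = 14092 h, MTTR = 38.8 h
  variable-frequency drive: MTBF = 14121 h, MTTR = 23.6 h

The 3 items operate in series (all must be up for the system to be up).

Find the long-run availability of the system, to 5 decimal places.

0.99138

A(motor starter) = MTBF/(MTBF+MTTR) = 21992/(21992+93.4) = 0.995771
A(check valve) = MTBF/(MTBF+MTTR) = 14092/(14092+38.8) = 0.997254
A(variable-frequency drive) = MTBF/(MTBF+MTTR) = 14121/(14121+23.6) = 0.998332
Series availability: 0.995771 × 0.997254 × 0.998332 = 0.99138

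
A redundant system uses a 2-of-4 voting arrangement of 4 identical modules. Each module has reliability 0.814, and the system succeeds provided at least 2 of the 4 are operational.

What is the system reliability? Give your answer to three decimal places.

R = Σ_{i=2}^{4} C(4,i) p^i (1−p)^{4−i} with p = 0.814
C(4,2)·0.814^2·0.186^2 = 0.13754
C(4,3)·0.814^3·0.186^1 = 0.40128
C(4,4)·0.814^4·0.186^0 = 0.43903
Sum = 0.978

0.978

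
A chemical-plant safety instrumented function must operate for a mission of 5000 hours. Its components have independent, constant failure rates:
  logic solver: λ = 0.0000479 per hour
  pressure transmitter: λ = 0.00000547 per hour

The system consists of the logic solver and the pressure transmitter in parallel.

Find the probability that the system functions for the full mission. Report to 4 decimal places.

0.9943

R(logic solver) = exp(−0.0000479 × 5000) = 0.787021
R(pressure transmitter) = exp(−0.00000547 × 5000) = 0.973021
Parallel (logic solver and pressure transmitter): 1 − (1 − 0.787021)(1 − 0.973021) = 0.9943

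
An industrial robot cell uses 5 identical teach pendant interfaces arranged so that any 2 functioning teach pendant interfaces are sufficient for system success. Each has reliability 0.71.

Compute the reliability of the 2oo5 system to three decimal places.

R = Σ_{i=2}^{5} C(5,i) p^i (1−p)^{5−i} with p = 0.71
C(5,2)·0.71^2·0.29^3 = 0.12294
C(5,3)·0.71^3·0.29^2 = 0.30100
C(5,4)·0.71^4·0.29^1 = 0.36847
C(5,5)·0.71^5·0.29^0 = 0.18042
Sum = 0.973

0.973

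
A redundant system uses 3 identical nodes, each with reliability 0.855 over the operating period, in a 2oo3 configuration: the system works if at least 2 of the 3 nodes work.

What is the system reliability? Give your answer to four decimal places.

0.9430

R = Σ_{i=2}^{3} C(3,i) p^i (1−p)^{3−i} with p = 0.855
C(3,2)·0.855^2·0.145^1 = 0.317996
C(3,3)·0.855^3·0.145^0 = 0.625026
Sum = 0.9430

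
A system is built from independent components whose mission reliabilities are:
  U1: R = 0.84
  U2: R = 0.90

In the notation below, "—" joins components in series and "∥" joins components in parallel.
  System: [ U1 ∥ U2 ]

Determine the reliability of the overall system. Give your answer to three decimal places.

Parallel (U1 and U2): 1 − (1 − 0.84000)(1 − 0.90000) = 0.984

0.984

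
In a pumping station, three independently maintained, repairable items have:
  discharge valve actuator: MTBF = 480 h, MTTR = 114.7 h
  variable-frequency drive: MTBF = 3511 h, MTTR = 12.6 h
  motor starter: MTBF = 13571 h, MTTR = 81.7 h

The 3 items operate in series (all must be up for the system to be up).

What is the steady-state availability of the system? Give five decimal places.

A(discharge valve actuator) = MTBF/(MTBF+MTTR) = 480/(480+114.7) = 0.807130
A(variable-frequency drive) = MTBF/(MTBF+MTTR) = 3511/(3511+12.6) = 0.996424
A(motor starter) = MTBF/(MTBF+MTTR) = 13571/(13571+81.7) = 0.994016
Series availability: 0.807130 × 0.996424 × 0.994016 = 0.79943

0.79943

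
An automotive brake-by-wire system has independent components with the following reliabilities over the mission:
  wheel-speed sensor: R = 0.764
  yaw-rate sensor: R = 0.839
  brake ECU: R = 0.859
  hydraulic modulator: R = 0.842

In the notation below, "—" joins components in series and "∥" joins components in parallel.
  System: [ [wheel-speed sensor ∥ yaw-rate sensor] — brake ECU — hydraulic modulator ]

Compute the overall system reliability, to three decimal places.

Parallel (wheel-speed sensor and yaw-rate sensor): 1 − (1 − 0.76400)(1 − 0.83900) = 0.96200
Series ([0.96200], brake ECU, and hydraulic modulator): 0.96200 × 0.85900 × 0.84200 = 0.696

0.696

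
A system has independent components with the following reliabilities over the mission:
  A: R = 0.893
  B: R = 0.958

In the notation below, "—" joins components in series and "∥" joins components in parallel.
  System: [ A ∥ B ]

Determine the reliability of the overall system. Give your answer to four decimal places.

0.9955

Parallel (A and B): 1 − (1 − 0.893000)(1 − 0.958000) = 0.9955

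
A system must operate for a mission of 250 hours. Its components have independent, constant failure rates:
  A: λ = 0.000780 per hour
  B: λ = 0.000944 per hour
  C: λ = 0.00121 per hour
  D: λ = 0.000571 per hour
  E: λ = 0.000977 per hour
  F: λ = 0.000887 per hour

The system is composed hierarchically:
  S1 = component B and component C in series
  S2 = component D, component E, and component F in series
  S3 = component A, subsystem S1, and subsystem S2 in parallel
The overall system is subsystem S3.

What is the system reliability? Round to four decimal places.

R(A) = exp(−0.000780 × 250) = 0.822835
R(B) = exp(−0.000944 × 250) = 0.789781
R(C) = exp(−0.00121 × 250) = 0.738968
R(D) = exp(−0.000571 × 250) = 0.866971
R(E) = exp(−0.000977 × 250) = 0.783292
R(F) = exp(−0.000887 × 250) = 0.801116
Series (B and C): 0.789781 × 0.738968 = 0.583623
Series (D, E, and F): 0.866971 × 0.783292 × 0.801116 = 0.544031
Parallel (A, [0.583623], and [0.544031]): 1 − (1 − 0.822835)(1 − 0.583623)(1 − 0.544031) = 0.9664

0.9664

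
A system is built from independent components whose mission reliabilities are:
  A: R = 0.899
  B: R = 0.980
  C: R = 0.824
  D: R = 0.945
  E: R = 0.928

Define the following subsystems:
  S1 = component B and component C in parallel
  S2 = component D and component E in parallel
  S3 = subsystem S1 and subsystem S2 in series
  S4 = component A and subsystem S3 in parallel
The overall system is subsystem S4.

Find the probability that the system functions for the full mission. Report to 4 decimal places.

0.9992

Parallel (B and C): 1 − (1 − 0.980000)(1 − 0.824000) = 0.996480
Parallel (D and E): 1 − (1 − 0.945000)(1 − 0.928000) = 0.996040
Series ([0.996480] and [0.996040]): 0.996480 × 0.996040 = 0.992534
Parallel (A and [0.992534]): 1 − (1 − 0.899000)(1 − 0.992534) = 0.9992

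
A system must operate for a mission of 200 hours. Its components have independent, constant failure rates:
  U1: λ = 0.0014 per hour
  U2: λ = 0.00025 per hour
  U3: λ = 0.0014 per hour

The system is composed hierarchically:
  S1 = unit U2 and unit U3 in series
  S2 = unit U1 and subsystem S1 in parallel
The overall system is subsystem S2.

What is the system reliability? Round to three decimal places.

0.931

R(U1) = exp(−0.0014 × 200) = 0.75578
R(U2) = exp(−0.00025 × 200) = 0.95123
R(U3) = exp(−0.0014 × 200) = 0.75578
Series (U2 and U3): 0.95123 × 0.75578 = 0.71892
Parallel (U1 and [0.71892]): 1 − (1 − 0.75578)(1 − 0.71892) = 0.931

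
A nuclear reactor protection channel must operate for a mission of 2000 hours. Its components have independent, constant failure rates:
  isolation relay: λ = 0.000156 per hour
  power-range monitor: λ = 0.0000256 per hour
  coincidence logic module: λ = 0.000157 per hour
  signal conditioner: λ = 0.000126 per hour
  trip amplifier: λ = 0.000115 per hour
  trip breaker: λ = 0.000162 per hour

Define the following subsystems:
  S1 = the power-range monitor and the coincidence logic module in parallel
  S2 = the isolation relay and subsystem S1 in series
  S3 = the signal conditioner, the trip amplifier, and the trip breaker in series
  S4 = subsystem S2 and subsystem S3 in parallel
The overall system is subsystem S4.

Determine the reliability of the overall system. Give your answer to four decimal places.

0.8462

R(isolation relay) = exp(−0.000156 × 2000) = 0.731982
R(power-range monitor) = exp(−0.0000256 × 2000) = 0.950089
R(coincidence logic module) = exp(−0.000157 × 2000) = 0.730519
R(signal conditioner) = exp(−0.000126 × 2000) = 0.777245
R(trip amplifier) = exp(−0.000115 × 2000) = 0.794534
R(trip breaker) = exp(−0.000162 × 2000) = 0.723250
Parallel (power-range monitor and coincidence logic module): 1 − (1 − 0.950089)(1 − 0.730519) = 0.986550
Series (isolation relay and [0.986550]): 0.731982 × 0.986550 = 0.722137
Series (signal conditioner, trip amplifier, and trip breaker): 0.777245 × 0.794534 × 0.723250 = 0.446641
Parallel ([0.722137] and [0.446641]): 1 − (1 − 0.722137)(1 − 0.446641) = 0.8462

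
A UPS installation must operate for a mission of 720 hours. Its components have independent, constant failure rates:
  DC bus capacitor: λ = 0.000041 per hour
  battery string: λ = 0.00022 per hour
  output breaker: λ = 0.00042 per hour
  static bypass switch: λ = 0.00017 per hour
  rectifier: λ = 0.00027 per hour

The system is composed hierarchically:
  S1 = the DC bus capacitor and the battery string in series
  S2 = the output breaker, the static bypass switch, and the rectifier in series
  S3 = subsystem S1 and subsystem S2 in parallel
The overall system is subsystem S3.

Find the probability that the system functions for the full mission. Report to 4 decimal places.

0.9209

R(DC bus capacitor) = exp(−0.000041 × 720) = 0.970911
R(battery string) = exp(−0.00022 × 720) = 0.853508
R(output breaker) = exp(−0.00042 × 720) = 0.739042
R(static bypass switch) = exp(−0.00017 × 720) = 0.884794
R(rectifier) = exp(−0.00027 × 720) = 0.823329
Series (DC bus capacitor and battery string): 0.970911 × 0.853508 = 0.828680
Series (output breaker, static bypass switch, and rectifier): 0.739042 × 0.884794 × 0.823329 = 0.538375
Parallel ([0.828680] and [0.538375]): 1 − (1 − 0.828680)(1 − 0.538375) = 0.9209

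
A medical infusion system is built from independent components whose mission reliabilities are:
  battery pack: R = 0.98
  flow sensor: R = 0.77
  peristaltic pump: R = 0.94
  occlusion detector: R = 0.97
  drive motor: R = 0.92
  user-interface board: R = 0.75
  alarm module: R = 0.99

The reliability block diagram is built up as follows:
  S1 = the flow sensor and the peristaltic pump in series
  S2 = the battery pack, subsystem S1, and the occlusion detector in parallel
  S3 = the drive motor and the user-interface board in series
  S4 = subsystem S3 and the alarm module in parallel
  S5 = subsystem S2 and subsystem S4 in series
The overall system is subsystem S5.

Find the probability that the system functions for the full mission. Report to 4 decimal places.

0.9967

Series (flow sensor and peristaltic pump): 0.770000 × 0.940000 = 0.723800
Parallel (battery pack, [0.723800], and occlusion detector): 1 − (1 − 0.980000)(1 − 0.723800)(1 − 0.970000) = 0.999834
Series (drive motor and user-interface board): 0.920000 × 0.750000 = 0.690000
Parallel ([0.690000] and alarm module): 1 − (1 − 0.690000)(1 − 0.990000) = 0.996900
Series ([0.999834] and [0.996900]): 0.999834 × 0.996900 = 0.9967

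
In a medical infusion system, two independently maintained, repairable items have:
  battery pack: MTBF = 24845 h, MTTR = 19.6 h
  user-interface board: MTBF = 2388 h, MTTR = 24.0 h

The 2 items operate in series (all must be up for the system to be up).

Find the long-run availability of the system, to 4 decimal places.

0.9893

A(battery pack) = MTBF/(MTBF+MTTR) = 24845/(24845+19.6) = 0.999212
A(user-interface board) = MTBF/(MTBF+MTTR) = 2388/(2388+24.0) = 0.990050
Series availability: 0.999212 × 0.990050 = 0.9893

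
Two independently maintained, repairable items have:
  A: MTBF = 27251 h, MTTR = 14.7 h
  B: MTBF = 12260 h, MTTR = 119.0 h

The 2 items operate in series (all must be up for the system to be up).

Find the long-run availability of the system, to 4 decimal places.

A(A) = MTBF/(MTBF+MTTR) = 27251/(27251+14.7) = 0.999461
A(B) = MTBF/(MTBF+MTTR) = 12260/(12260+119.0) = 0.990387
Series availability: 0.999461 × 0.990387 = 0.9899

0.9899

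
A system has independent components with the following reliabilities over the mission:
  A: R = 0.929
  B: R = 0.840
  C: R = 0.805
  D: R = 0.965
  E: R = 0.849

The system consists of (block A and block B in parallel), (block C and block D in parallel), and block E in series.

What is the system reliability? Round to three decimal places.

Parallel (A and B): 1 − (1 − 0.92900)(1 − 0.84000) = 0.98864
Parallel (C and D): 1 − (1 − 0.80500)(1 − 0.96500) = 0.99318
Series ([0.98864], [0.99318], and E): 0.98864 × 0.99318 × 0.84900 = 0.834

0.834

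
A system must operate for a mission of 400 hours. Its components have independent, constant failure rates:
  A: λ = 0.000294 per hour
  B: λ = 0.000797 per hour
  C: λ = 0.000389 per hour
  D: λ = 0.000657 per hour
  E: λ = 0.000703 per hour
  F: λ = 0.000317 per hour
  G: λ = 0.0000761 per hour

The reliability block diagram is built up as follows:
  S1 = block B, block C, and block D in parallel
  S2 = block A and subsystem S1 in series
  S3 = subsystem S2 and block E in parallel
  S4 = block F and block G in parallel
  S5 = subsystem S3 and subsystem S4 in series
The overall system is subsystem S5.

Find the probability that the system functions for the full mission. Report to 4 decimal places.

0.9674

R(A) = exp(−0.000294 × 400) = 0.889052
R(B) = exp(−0.000797 × 400) = 0.727021
R(C) = exp(−0.000389 × 400) = 0.855901
R(D) = exp(−0.000657 × 400) = 0.768896
R(E) = exp(−0.000703 × 400) = 0.754877
R(F) = exp(−0.000317 × 400) = 0.880910
R(G) = exp(−0.0000761 × 400) = 0.970019
Parallel (B, C, and D): 1 − (1 − 0.727021)(1 − 0.855901)(1 − 0.768896) = 0.990909
Series (A and [0.990909]): 0.889052 × 0.990909 = 0.880970
Parallel ([0.880970] and E): 1 − (1 − 0.880970)(1 − 0.754877) = 0.970823
Parallel (F and G): 1 − (1 − 0.880910)(1 − 0.970019) = 0.996430
Series ([0.970823] and [0.996430]): 0.970823 × 0.996430 = 0.9674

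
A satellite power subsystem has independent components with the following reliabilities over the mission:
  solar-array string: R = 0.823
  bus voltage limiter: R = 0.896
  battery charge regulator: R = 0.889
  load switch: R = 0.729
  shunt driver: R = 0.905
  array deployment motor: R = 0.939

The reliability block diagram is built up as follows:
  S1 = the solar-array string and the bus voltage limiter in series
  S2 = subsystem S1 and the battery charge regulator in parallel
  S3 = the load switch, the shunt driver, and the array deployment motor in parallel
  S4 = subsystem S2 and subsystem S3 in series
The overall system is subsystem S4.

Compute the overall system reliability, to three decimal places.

0.969

Series (solar-array string and bus voltage limiter): 0.82300 × 0.89600 = 0.73741
Parallel ([0.73741] and battery charge regulator): 1 − (1 − 0.73741)(1 − 0.88900) = 0.97085
Parallel (load switch, shunt driver, and array deployment motor): 1 − (1 − 0.72900)(1 − 0.90500)(1 − 0.93900) = 0.99843
Series ([0.97085] and [0.99843]): 0.97085 × 0.99843 = 0.969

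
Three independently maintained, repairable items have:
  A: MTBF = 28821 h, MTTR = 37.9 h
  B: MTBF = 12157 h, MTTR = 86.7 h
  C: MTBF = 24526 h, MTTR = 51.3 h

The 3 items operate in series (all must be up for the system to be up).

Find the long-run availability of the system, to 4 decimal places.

0.9895

A(A) = MTBF/(MTBF+MTTR) = 28821/(28821+37.9) = 0.998687
A(B) = MTBF/(MTBF+MTTR) = 12157/(12157+86.7) = 0.992919
A(C) = MTBF/(MTBF+MTTR) = 24526/(24526+51.3) = 0.997913
Series availability: 0.998687 × 0.992919 × 0.997913 = 0.9895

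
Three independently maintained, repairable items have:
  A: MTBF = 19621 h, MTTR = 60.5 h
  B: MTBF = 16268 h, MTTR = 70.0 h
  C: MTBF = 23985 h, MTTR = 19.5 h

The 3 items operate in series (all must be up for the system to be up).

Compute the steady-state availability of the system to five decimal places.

0.99185

A(A) = MTBF/(MTBF+MTTR) = 19621/(19621+60.5) = 0.996926
A(B) = MTBF/(MTBF+MTTR) = 16268/(16268+70.0) = 0.995716
A(C) = MTBF/(MTBF+MTTR) = 23985/(23985+19.5) = 0.999188
Series availability: 0.996926 × 0.995716 × 0.999188 = 0.99185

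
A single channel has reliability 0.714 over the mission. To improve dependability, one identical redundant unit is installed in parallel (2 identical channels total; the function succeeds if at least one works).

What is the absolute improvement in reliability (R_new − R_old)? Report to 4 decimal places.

0.2042

R_before = 0.714
R_after = 1 − (1 − 0.714)^2 = 0.9182
ΔR = 0.9182 − 0.714 = 0.2042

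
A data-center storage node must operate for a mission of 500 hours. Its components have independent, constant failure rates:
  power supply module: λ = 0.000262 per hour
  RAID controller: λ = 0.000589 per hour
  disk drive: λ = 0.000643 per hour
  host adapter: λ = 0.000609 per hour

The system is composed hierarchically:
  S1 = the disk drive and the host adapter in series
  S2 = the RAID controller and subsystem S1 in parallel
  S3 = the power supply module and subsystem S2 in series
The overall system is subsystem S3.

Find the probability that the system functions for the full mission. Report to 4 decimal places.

R(power supply module) = exp(−0.000262 × 500) = 0.877218
R(RAID controller) = exp(−0.000589 × 500) = 0.744904
R(disk drive) = exp(−0.000643 × 500) = 0.725061
R(host adapter) = exp(−0.000609 × 500) = 0.737492
Series (disk drive and host adapter): 0.725061 × 0.737492 = 0.534727
Parallel (RAID controller and [0.534727]): 1 − (1 − 0.744904)(1 − 0.534727) = 0.881311
Series (power supply module and [0.881311]): 0.877218 × 0.881311 = 0.7731

0.7731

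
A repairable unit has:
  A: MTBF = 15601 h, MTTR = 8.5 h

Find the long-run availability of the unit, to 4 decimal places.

0.9995

A(A) = MTBF/(MTBF+MTTR) = 15601/(15601+8.5) = 0.9995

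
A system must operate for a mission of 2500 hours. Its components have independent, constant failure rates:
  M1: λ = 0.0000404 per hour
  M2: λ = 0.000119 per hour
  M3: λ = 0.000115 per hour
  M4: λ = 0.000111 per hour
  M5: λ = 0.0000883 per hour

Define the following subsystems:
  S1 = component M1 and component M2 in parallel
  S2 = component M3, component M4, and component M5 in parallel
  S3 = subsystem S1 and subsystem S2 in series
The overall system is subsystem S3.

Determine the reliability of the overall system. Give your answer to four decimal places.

R(M1) = exp(−0.0000404 × 2500) = 0.903933
R(M2) = exp(−0.000119 × 2500) = 0.742673
R(M3) = exp(−0.000115 × 2500) = 0.750137
R(M4) = exp(−0.000111 × 2500) = 0.757676
R(M5) = exp(−0.0000883 × 2500) = 0.801917
Parallel (M1 and M2): 1 − (1 − 0.903933)(1 − 0.742673) = 0.975279
Parallel (M3, M4, and M5): 1 − (1 − 0.750137)(1 − 0.757676)(1 − 0.801917) = 0.988007
Series ([0.975279] and [0.988007]): 0.975279 × 0.988007 = 0.9636

0.9636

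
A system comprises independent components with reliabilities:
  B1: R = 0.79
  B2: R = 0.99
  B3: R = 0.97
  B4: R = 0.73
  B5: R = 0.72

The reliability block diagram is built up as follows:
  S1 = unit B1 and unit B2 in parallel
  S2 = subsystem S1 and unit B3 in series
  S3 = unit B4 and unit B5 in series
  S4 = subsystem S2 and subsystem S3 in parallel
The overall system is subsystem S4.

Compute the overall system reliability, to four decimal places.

Parallel (B1 and B2): 1 − (1 − 0.790000)(1 − 0.990000) = 0.997900
Series ([0.997900] and B3): 0.997900 × 0.970000 = 0.967963
Series (B4 and B5): 0.730000 × 0.720000 = 0.525600
Parallel ([0.967963] and [0.525600]): 1 − (1 − 0.967963)(1 − 0.525600) = 0.9848

0.9848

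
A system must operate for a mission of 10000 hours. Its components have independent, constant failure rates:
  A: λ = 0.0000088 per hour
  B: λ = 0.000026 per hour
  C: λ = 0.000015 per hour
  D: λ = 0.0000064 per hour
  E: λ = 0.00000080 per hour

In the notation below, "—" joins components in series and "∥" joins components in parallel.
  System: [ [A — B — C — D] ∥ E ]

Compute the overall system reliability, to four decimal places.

R(A) = exp(−0.0000088 × 10000) = 0.915761
R(B) = exp(−0.000026 × 10000) = 0.771052
R(C) = exp(−0.000015 × 10000) = 0.860708
R(D) = exp(−0.0000064 × 10000) = 0.938005
R(E) = exp(−0.00000080 × 10000) = 0.992032
Series (A, B, C, and D): 0.915761 × 0.771052 × 0.860708 × 0.938005 = 0.570068
Parallel ([0.570068] and E): 1 − (1 − 0.570068)(1 − 0.992032) = 0.9966

0.9966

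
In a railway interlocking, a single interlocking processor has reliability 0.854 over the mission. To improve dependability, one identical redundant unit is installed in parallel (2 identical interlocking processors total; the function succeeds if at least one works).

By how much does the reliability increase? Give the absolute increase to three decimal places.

R_before = 0.854
R_after = 1 − (1 − 0.854)^2 = 0.979
ΔR = 0.979 − 0.854 = 0.125

0.125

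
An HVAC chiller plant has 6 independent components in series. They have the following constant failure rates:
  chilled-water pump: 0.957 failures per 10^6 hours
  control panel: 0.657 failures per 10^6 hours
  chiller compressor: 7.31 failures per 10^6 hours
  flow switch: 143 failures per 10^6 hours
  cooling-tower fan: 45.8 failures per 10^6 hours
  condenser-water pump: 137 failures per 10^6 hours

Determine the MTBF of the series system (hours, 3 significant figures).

Series of exponential components: λ_sys = Σ λ_i
λ_sys = 0.000000957 + 0.000000657 + 0.00000731 + 0.000143 + 0.0000458 + 0.000137 = 3.3472e-04 /h
MTBF = 1 / λ_sys = 2990 h

2990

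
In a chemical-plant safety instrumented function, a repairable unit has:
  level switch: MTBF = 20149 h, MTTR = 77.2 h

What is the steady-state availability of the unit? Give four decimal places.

0.9962

A(level switch) = MTBF/(MTBF+MTTR) = 20149/(20149+77.2) = 0.9962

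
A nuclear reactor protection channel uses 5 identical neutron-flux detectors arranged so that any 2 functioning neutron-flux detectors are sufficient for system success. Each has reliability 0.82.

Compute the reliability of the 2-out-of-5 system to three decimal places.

0.996

R = Σ_{i=2}^{5} C(5,i) p^i (1−p)^{5−i} with p = 0.82
C(5,2)·0.82^2·0.18^3 = 0.03921
C(5,3)·0.82^3·0.18^2 = 0.17864
C(5,4)·0.82^4·0.18^1 = 0.40691
C(5,5)·0.82^5·0.18^0 = 0.37074
Sum = 0.996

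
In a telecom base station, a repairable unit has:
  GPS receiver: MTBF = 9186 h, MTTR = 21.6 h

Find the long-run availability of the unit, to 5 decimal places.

A(GPS receiver) = MTBF/(MTBF+MTTR) = 9186/(9186+21.6) = 0.99765

0.99765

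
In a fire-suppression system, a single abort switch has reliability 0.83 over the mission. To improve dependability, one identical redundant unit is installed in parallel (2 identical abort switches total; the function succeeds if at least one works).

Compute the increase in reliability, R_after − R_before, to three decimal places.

0.141

R_before = 0.83
R_after = 1 − (1 − 0.83)^2 = 0.971
ΔR = 0.971 − 0.83 = 0.141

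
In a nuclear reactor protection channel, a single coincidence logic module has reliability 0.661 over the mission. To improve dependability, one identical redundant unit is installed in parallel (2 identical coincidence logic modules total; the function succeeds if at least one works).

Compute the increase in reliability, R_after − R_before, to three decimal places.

R_before = 0.661
R_after = 1 − (1 − 0.661)^2 = 0.885
ΔR = 0.885 − 0.661 = 0.224

0.224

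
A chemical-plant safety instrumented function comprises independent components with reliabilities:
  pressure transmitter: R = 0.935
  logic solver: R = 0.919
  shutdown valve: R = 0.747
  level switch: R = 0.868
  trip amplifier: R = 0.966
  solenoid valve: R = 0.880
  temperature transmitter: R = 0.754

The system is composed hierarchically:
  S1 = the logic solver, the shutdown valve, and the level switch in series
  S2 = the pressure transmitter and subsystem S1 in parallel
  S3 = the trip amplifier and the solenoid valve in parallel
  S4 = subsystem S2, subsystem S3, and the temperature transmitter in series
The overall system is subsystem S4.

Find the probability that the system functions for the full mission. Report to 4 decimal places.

0.7312

Series (logic solver, shutdown valve, and level switch): 0.919000 × 0.747000 × 0.868000 = 0.595876
Parallel (pressure transmitter and [0.595876]): 1 − (1 − 0.935000)(1 − 0.595876) = 0.973732
Parallel (trip amplifier and solenoid valve): 1 − (1 − 0.966000)(1 − 0.880000) = 0.995920
Series ([0.973732], [0.995920], and temperature transmitter): 0.973732 × 0.995920 × 0.754000 = 0.7312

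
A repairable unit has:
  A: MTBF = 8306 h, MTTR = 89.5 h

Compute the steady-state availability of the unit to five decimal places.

0.98934

A(A) = MTBF/(MTBF+MTTR) = 8306/(8306+89.5) = 0.98934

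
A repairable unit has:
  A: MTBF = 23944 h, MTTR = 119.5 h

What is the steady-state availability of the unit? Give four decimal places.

0.9950

A(A) = MTBF/(MTBF+MTTR) = 23944/(23944+119.5) = 0.9950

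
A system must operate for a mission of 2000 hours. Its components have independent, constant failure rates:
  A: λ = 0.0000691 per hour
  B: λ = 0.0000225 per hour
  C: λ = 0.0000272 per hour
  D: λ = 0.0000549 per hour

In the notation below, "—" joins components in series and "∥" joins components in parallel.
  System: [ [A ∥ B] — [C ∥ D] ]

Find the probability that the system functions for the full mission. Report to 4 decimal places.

0.9888

R(A) = exp(−0.0000691 × 2000) = 0.870924
R(B) = exp(−0.0000225 × 2000) = 0.955997
R(C) = exp(−0.0000272 × 2000) = 0.947053
R(D) = exp(−0.0000549 × 2000) = 0.896013
Parallel (A and B): 1 − (1 − 0.870924)(1 − 0.955997) = 0.994320
Parallel (C and D): 1 − (1 − 0.947053)(1 − 0.896013) = 0.994494
Series ([0.994320] and [0.994494]): 0.994320 × 0.994494 = 0.9888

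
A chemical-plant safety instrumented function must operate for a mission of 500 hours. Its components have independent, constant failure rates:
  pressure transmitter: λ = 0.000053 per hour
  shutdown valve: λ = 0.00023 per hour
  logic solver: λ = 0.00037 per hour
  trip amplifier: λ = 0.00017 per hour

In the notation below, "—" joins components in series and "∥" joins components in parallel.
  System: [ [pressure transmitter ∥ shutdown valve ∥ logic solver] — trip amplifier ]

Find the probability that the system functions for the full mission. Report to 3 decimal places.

0.918

R(pressure transmitter) = exp(−0.000053 × 500) = 0.97385
R(shutdown valve) = exp(−0.00023 × 500) = 0.89137
R(logic solver) = exp(−0.00037 × 500) = 0.83110
R(trip amplifier) = exp(−0.00017 × 500) = 0.91851
Parallel (pressure transmitter, shutdown valve, and logic solver): 1 − (1 − 0.97385)(1 − 0.89137)(1 − 0.83110) = 0.99952
Series ([0.99952] and trip amplifier): 0.99952 × 0.91851 = 0.918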